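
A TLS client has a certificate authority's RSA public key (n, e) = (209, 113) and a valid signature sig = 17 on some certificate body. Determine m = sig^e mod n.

139

Squares mod 209: sig^1≡17, sig^2≡80, sig^4≡130, sig^8≡180, sig^16≡5, sig^32≡25, sig^64≡207
113 = 64 + 32 + 16 + 1, so sig^113 ≡ 207·25·5·17 ≡ 139 (mod 209)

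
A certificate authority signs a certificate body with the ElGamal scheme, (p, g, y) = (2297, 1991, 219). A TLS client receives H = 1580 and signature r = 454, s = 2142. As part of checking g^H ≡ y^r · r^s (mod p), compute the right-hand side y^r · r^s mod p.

Squares mod 2297: 219^1≡219, 219^2≡2021, 219^4≡375, 219^8≡508, 219^16≡800, 219^32≡1434, 219^64≡541, 219^128≡962, 219^256≡2050
454 = 256 + 128 + 64 + 4 + 2, so 219^454 ≡ 2050·962·541·375·2021 ≡ 286 (mod 2297)
Squares mod 2297: 454^1≡454, 454^2≡1683, 454^4≡288, 454^8≡252, 454^16≡1485, 454^32≡105, 454^64≡1837, 454^128≡276, 454^256≡375, 454^512≡508, 454^1024≡800, 454^2048≡1434
2142 = 2048 + 64 + 16 + 8 + 4 + 2, so 454^2142 ≡ 1434·1837·1485·252·288·1683 ≡ 1666 (mod 2297)
y^r · r^s ≡ 286·1666 = 476476 ≡ 997 (mod 2297)

997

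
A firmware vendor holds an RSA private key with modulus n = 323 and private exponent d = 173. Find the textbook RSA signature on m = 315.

m^2 ≡ 315^2 = 99225 ≡ 64
m^4 ≡ 64^2 = 4096 ≡ 220
m^8 ≡ 220^2 = 48400 ≡ 273
m^16 ≡ 273^2 = 74529 ≡ 239
m^32 ≡ 239^2 = 57121 ≡ 273
m^64 ≡ 273^2 = 74529 ≡ 239
m^128 ≡ 239^2 = 57121 ≡ 273
173 = 128 + 32 + 8 + 4 + 1, so m^173 ≡ 273·273·273·220·315 ≡ 178 (mod 323)

178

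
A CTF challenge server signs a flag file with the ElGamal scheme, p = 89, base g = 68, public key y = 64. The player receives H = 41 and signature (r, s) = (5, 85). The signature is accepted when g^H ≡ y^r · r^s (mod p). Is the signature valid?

Left side g^H mod p:
68^2 = 4624 ≡ 85
68^4 ≡ 85^2 = 7225 ≡ 16
68^8 ≡ 16^2 = 256 ≡ 78
68^16 ≡ 78^2 = 6084 ≡ 32
68^32 ≡ 32^2 = 1024 ≡ 45
41 = 32 + 8 + 1, so 68^41 ≡ 45·78·68 ≡ 71 (mod 89)
Right side y^r · r^s mod p:
64^2 = 4096 ≡ 2
64^4 ≡ 2^2 = 4
5 = 4 + 1, so 64^5 ≡ 4·64 ≡ 78 (mod 89)
5^2 = 25
5^4 ≡ 25^2 = 625 ≡ 2
5^8 ≡ 2^2 = 4
5^16 ≡ 4^2 = 16
5^32 ≡ 16^2 = 256 ≡ 78
5^64 ≡ 78^2 = 6084 ≡ 32
85 = 64 + 16 + 4 + 1, so 5^85 ≡ 32·16·2·5 ≡ 47 (mod 89)
78·47 = 3666 ≡ 17 (mod 89)
71 ≠ 17, so verification fails.

invalid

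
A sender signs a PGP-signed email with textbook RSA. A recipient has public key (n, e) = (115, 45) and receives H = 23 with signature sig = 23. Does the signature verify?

verifies

Squares mod 115: sig^1≡23, sig^2≡69, sig^4≡46, sig^8≡46, sig^16≡46, sig^32≡46
45 = 32 + 8 + 4 + 1, so sig^45 ≡ 46·46·46·23 ≡ 23 (mod 115)
23 = H, so the signature checks out.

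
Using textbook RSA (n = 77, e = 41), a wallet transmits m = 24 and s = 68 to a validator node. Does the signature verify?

s^2 ≡ 68^2 = 4624 ≡ 4
s^4 ≡ 4^2 = 16
s^8 ≡ 16^2 = 256 ≡ 25
s^16 ≡ 25^2 = 625 ≡ 9
s^32 ≡ 9^2 = 81 ≡ 4
41 = 32 + 8 + 1, so s^41 ≡ 4·25·68 ≡ 24 (mod 77)
24 = m, so the signature checks out.

verifies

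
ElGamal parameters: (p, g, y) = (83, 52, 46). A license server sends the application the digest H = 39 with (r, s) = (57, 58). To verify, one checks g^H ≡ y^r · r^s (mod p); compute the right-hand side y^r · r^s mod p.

46^2 = 2116 ≡ 41
46^4 ≡ 41^2 = 1681 ≡ 21
46^8 ≡ 21^2 = 441 ≡ 26
46^16 ≡ 26^2 = 676 ≡ 12
46^32 ≡ 12^2 = 144 ≡ 61
57 = 32 + 16 + 8 + 1, so 46^57 ≡ 61·12·26·46 ≡ 71 (mod 83)
57^2 = 3249 ≡ 12
57^4 ≡ 12^2 = 144 ≡ 61
57^8 ≡ 61^2 = 3721 ≡ 69
57^16 ≡ 69^2 = 4761 ≡ 30
57^32 ≡ 30^2 = 900 ≡ 70
58 = 32 + 16 + 8 + 2, so 57^58 ≡ 70·30·69·12 ≡ 33 (mod 83)
y^r · r^s ≡ 71·33 = 2343 ≡ 19 (mod 83)

19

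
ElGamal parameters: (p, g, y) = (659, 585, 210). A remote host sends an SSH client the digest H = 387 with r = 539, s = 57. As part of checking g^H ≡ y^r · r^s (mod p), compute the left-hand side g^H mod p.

52

Squares mod 659: 585^1≡585, 585^2≡204, 585^4≡99, 585^8≡575, 585^16≡466, 585^32≡345, 585^64≡405, 585^128≡593, 585^256≡402
387 = 256 + 128 + 2 + 1, so 585^387 ≡ 402·593·204·585 ≡ 52 (mod 659)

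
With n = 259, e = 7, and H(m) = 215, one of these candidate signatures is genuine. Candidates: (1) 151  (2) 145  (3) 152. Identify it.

3

Candidate 1: Squares mod 259: 151^1≡151, 151^2≡9, 151^4≡81; 7 = 4 + 2 + 1, so 151^7 ≡ 81·9·151 ≡ 4 (mod 259)
Candidate 2: Squares mod 259: 145^1≡145, 145^2≡46, 145^4≡44; 7 = 4 + 2 + 1, so 145^7 ≡ 44·46·145 ≡ 33 (mod 259)
Candidate 3: Squares mod 259: 152^1≡152, 152^2≡53, 152^4≡219; 7 = 4 + 2 + 1, so 152^7 ≡ 219·53·152 ≡ 215 (mod 259)
  → matches H(m) = 215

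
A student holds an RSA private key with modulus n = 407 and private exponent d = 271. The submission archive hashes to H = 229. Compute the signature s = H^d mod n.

Squares mod 407: H^1≡229, H^2≡345, H^4≡181, H^8≡201, H^16≡108, H^32≡268, H^64≡192, H^128≡234, H^256≡218
271 = 256 + 8 + 4 + 2 + 1, so H^271 ≡ 218·201·181·345·229 ≡ 229 (mod 407)

229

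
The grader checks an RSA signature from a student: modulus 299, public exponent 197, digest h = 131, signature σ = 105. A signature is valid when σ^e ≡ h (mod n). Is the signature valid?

valid

Squares mod 299: σ^1≡105, σ^2≡261, σ^4≡248, σ^8≡209, σ^16≡27, σ^32≡131, σ^64≡118, σ^128≡170
197 = 128 + 64 + 4 + 1, so σ^197 ≡ 170·118·248·105 ≡ 131 (mod 299)
σ^197 mod 299 = 131 matches h.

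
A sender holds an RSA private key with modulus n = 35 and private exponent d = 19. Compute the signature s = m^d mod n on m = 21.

21

m^2 ≡ 21^2 = 441 ≡ 21
m^4 ≡ 21^2 = 441 ≡ 21
m^8 ≡ 21^2 = 441 ≡ 21
m^16 ≡ 21^2 = 441 ≡ 21
19 = 16 + 2 + 1, so m^19 ≡ 21·21·21 ≡ 21 (mod 35)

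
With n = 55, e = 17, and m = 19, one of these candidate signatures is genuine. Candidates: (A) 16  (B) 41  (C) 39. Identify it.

C

Candidate A: Squares mod 55: 16^1≡16, 16^2≡36, 16^4≡31, 16^8≡26, 16^16≡16; 17 = 16 + 1, so 16^17 ≡ 16·16 ≡ 36 (mod 55)
Candidate B: Squares mod 55: 41^1≡41, 41^2≡31, 41^4≡26, 41^8≡16, 41^16≡36; 17 = 16 + 1, so 41^17 ≡ 36·41 ≡ 46 (mod 55)
Candidate C: Squares mod 55: 39^1≡39, 39^2≡36, 39^4≡31, 39^8≡26, 39^16≡16; 17 = 16 + 1, so 39^17 ≡ 16·39 ≡ 19 (mod 55)
  → matches m = 19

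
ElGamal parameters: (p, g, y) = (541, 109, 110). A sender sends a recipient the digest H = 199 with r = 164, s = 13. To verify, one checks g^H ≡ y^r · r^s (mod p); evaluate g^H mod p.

418

109^2 = 11881 ≡ 520
109^4 ≡ 520^2 = 270400 ≡ 441
109^8 ≡ 441^2 = 194481 ≡ 262
109^16 ≡ 262^2 = 68644 ≡ 478
109^32 ≡ 478^2 = 228484 ≡ 182
109^64 ≡ 182^2 = 33124 ≡ 123
109^128 ≡ 123^2 = 15129 ≡ 522
199 = 128 + 64 + 4 + 2 + 1, so 109^199 ≡ 522·123·441·520·109 ≡ 418 (mod 541)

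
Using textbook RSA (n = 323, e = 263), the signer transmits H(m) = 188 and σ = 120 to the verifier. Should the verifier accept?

accept

σ^2 ≡ 120^2 = 14400 ≡ 188
σ^4 ≡ 188^2 = 35344 ≡ 137
σ^8 ≡ 137^2 = 18769 ≡ 35
σ^16 ≡ 35^2 = 1225 ≡ 256
σ^32 ≡ 256^2 = 65536 ≡ 290
σ^64 ≡ 290^2 = 84100 ≡ 120
σ^128 ≡ 120^2 = 14400 ≡ 188
σ^256 ≡ 188^2 = 35344 ≡ 137
263 = 256 + 4 + 2 + 1, so σ^263 ≡ 137·137·188·120 ≡ 188 (mod 323)
σ^263 mod 323 = 188 matches H(m).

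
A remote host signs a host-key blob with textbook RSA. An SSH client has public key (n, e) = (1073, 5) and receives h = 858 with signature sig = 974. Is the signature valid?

valid

sig^2 ≡ 974^2 = 948676 ≡ 144
sig^4 ≡ 144^2 = 20736 ≡ 349
5 = 4 + 1, so sig^5 ≡ 349·974 ≡ 858 (mod 1073)
Since 858 equals the digest 858, verification succeeds.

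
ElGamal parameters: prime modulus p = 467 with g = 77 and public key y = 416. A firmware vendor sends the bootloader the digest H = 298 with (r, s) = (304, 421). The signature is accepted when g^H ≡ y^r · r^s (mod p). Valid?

no

Left side g^H mod p:
Squares mod 467: 77^1≡77, 77^2≡325, 77^4≡83, 77^8≡351, 77^16≡380, 77^32≡97, 77^64≡69, 77^128≡91, 77^256≡342
298 = 256 + 32 + 8 + 2, so 77^298 ≡ 342·97·351·325 ≡ 291 (mod 467)
Right side y^r · r^s mod p:
Squares mod 467: 416^1≡416, 416^2≡266, 416^4≡239, 416^8≡147, 416^16≡127, 416^32≡251, 416^64≡423, 416^128≡68, 416^256≡421
304 = 256 + 32 + 16, so 416^304 ≡ 421·251·127 ≡ 38 (mod 467)
Squares mod 467: 304^1≡304, 304^2≡417, 304^4≡165, 304^8≡139, 304^16≡174, 304^32≡388, 304^64≡170, 304^128≡413, 304^256≡114
421 = 256 + 128 + 32 + 4 + 1, so 304^421 ≡ 114·413·388·165·304 ≡ 183 (mod 467)
38·183 = 6954 ≡ 416 (mod 467)
291 ≠ 416, so verification fails.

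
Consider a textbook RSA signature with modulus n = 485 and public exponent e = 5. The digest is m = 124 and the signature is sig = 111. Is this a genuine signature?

sig^2 ≡ 111^2 = 12321 ≡ 196
sig^4 ≡ 196^2 = 38416 ≡ 101
5 = 4 + 1, so sig^5 ≡ 101·111 ≡ 56 (mod 485)
The recovered value 56 does not match the digest 124.

forged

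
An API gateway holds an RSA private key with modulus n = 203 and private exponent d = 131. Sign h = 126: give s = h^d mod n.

21

h^2 ≡ 126^2 = 15876 ≡ 42
h^4 ≡ 42^2 = 1764 ≡ 140
h^8 ≡ 140^2 = 19600 ≡ 112
h^16 ≡ 112^2 = 12544 ≡ 161
h^32 ≡ 161^2 = 25921 ≡ 140
h^64 ≡ 140^2 = 19600 ≡ 112
h^128 ≡ 112^2 = 12544 ≡ 161
131 = 128 + 2 + 1, so h^131 ≡ 161·42·126 ≡ 21 (mod 203)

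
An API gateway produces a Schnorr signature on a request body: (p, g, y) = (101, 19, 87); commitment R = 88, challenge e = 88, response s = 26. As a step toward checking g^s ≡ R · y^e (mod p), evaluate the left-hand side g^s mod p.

Squares mod 101: 19^1≡19, 19^2≡58, 19^4≡31, 19^8≡52, 19^16≡78
26 = 16 + 8 + 2, so 19^26 ≡ 78·52·58 ≡ 19 (mod 101)

19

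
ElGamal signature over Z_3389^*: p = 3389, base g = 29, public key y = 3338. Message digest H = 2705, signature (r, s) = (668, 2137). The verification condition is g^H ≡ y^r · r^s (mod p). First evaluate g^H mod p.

1072

29^2 = 841
29^4 ≡ 841^2 = 707281 ≡ 2369
29^8 ≡ 2369^2 = 5612161 ≡ 3366
29^16 ≡ 3366^2 = 11329956 ≡ 529
29^32 ≡ 529^2 = 279841 ≡ 1943
29^64 ≡ 1943^2 = 3775249 ≡ 3292
29^128 ≡ 3292^2 = 10837264 ≡ 2631
29^256 ≡ 2631^2 = 6922161 ≡ 1823
29^512 ≡ 1823^2 = 3323329 ≡ 2109
29^1024 ≡ 2109^2 = 4447881 ≡ 1513
29^2048 ≡ 1513^2 = 2289169 ≡ 1594
2705 = 2048 + 512 + 128 + 16 + 1, so 29^2705 ≡ 1594·2109·2631·529·29 ≡ 1072 (mod 3389)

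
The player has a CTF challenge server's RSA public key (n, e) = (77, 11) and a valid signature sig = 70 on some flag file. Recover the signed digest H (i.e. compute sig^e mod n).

70

Squares mod 77: sig^1≡70, sig^2≡49, sig^4≡14, sig^8≡42
11 = 8 + 2 + 1, so sig^11 ≡ 42·49·70 ≡ 70 (mod 77)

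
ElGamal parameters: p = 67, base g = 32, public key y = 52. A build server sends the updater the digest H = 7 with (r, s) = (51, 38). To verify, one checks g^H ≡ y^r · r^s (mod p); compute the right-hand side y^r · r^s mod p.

63

52^51 mod 67 = 5
51^38 mod 67 = 26
y^r · r^s ≡ 5·26 = 130 ≡ 63 (mod 67)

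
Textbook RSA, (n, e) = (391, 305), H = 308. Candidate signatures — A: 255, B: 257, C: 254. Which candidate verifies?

B

Candidate A: Squares mod 391: 255^1≡255, 255^2≡119, 255^4≡85, 255^8≡187, 255^16≡170, 255^32≡357, 255^64≡374, 255^128≡289, 255^256≡238; 305 = 256 + 32 + 16 + 1, so 255^305 ≡ 238·357·170·255 ≡ 187 (mod 391)
Candidate B: Squares mod 391: 257^1≡257, 257^2≡361, 257^4≡118, 257^8≡239, 257^16≡35, 257^32≡52, 257^64≡358, 257^128≡307, 257^256≡18; 305 = 256 + 32 + 16 + 1, so 257^305 ≡ 18·52·35·257 ≡ 308 (mod 391)
  → matches H = 308
Candidate C: Squares mod 391: 254^1≡254, 254^2≡1, 254^4≡1, 254^8≡1, 254^16≡1, 254^32≡1, 254^64≡1, 254^128≡1, 254^256≡1; 305 = 256 + 32 + 16 + 1, so 254^305 ≡ 1·1·1·254 ≡ 254 (mod 391)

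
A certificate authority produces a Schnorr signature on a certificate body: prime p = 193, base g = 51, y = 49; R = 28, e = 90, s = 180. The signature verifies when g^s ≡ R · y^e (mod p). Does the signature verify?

g^s mod p:
51^180 mod 193 = 166
R · y^e mod p:
49^90 mod 193 = 192
28·192 = 5376 ≡ 165 (mod 193)
166 ≠ 165; the check fails.

does not verify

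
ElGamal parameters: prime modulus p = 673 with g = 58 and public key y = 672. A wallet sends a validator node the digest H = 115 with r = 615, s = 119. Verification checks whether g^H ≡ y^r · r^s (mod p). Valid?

yes

Left side g^H mod p:
58^2 = 3364 ≡ 672
58^4 ≡ 672^2 = 451584 ≡ 1
58^8 ≡ 1^2 = 1
58^16 ≡ 1^2 = 1
58^32 ≡ 1^2 = 1
58^64 ≡ 1^2 = 1
115 = 64 + 32 + 16 + 2 + 1, so 58^115 ≡ 1·1·1·672·58 ≡ 615 (mod 673)
Right side y^r · r^s mod p:
672^2 = 451584 ≡ 1
672^4 ≡ 1^2 = 1
672^8 ≡ 1^2 = 1
672^16 ≡ 1^2 = 1
672^32 ≡ 1^2 = 1
672^64 ≡ 1^2 = 1
672^128 ≡ 1^2 = 1
672^256 ≡ 1^2 = 1
672^512 ≡ 1^2 = 1
615 = 512 + 64 + 32 + 4 + 2 + 1, so 672^615 ≡ 1·1·1·1·1·672 ≡ 672 (mod 673)
615^2 = 378225 ≡ 672
615^4 ≡ 672^2 = 451584 ≡ 1
615^8 ≡ 1^2 = 1
615^16 ≡ 1^2 = 1
615^32 ≡ 1^2 = 1
615^64 ≡ 1^2 = 1
119 = 64 + 32 + 16 + 4 + 2 + 1, so 615^119 ≡ 1·1·1·1·672·615 ≡ 58 (mod 673)
672·58 = 38976 ≡ 615 (mod 673)
615 ≡ 615 (mod 673), so the signature is genuine.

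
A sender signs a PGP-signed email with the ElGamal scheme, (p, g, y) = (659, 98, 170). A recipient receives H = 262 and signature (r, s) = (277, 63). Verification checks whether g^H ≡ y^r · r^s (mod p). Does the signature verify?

Left side g^H mod p:
98^2 = 9604 ≡ 378
98^4 ≡ 378^2 = 142884 ≡ 540
98^8 ≡ 540^2 = 291600 ≡ 322
98^16 ≡ 322^2 = 103684 ≡ 221
98^32 ≡ 221^2 = 48841 ≡ 75
98^64 ≡ 75^2 = 5625 ≡ 353
98^128 ≡ 353^2 = 124609 ≡ 58
98^256 ≡ 58^2 = 3364 ≡ 69
262 = 256 + 4 + 2, so 98^262 ≡ 69·540·378 ≡ 132 (mod 659)
Right side y^r · r^s mod p:
170^2 = 28900 ≡ 563
170^4 ≡ 563^2 = 316969 ≡ 649
170^8 ≡ 649^2 = 421201 ≡ 100
170^16 ≡ 100^2 = 10000 ≡ 115
170^32 ≡ 115^2 = 13225 ≡ 45
170^64 ≡ 45^2 = 2025 ≡ 48
170^128 ≡ 48^2 = 2304 ≡ 327
170^256 ≡ 327^2 = 106929 ≡ 171
277 = 256 + 16 + 4 + 1, so 170^277 ≡ 171·115·649·170 ≡ 570 (mod 659)
277^2 = 76729 ≡ 285
277^4 ≡ 285^2 = 81225 ≡ 168
277^8 ≡ 168^2 = 28224 ≡ 546
277^16 ≡ 546^2 = 298116 ≡ 248
277^32 ≡ 248^2 = 61504 ≡ 217
63 = 32 + 16 + 8 + 4 + 2 + 1, so 277^63 ≡ 217·248·546·168·285·277 ≡ 465 (mod 659)
570·465 = 265050 ≡ 132 (mod 659)
132 ≡ 132 (mod 659), so the signature is genuine.

verifies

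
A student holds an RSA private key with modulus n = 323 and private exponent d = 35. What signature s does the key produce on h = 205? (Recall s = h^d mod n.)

52

Squares mod 323: h^1≡205, h^2≡35, h^4≡256, h^8≡290, h^16≡120, h^32≡188
35 = 32 + 2 + 1, so h^35 ≡ 188·35·205 ≡ 52 (mod 323)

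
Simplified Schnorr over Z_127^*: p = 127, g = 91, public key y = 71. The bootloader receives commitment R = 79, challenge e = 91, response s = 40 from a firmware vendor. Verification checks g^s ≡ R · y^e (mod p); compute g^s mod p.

74

91^40 mod 127 = 74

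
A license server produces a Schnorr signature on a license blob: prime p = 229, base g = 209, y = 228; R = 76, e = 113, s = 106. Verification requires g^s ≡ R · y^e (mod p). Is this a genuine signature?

genuine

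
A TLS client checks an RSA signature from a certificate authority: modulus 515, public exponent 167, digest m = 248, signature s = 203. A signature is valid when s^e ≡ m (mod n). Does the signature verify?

s^2 ≡ 203^2 = 41209 ≡ 9
s^4 ≡ 9^2 = 81
s^8 ≡ 81^2 = 6561 ≡ 381
s^16 ≡ 381^2 = 145161 ≡ 446
s^32 ≡ 446^2 = 198916 ≡ 126
s^64 ≡ 126^2 = 15876 ≡ 426
s^128 ≡ 426^2 = 181476 ≡ 196
167 = 128 + 32 + 4 + 2 + 1, so s^167 ≡ 196·126·81·9·203 ≡ 267 (mod 515)
s^167 mod 515 = 267, but m = 248.

does not verify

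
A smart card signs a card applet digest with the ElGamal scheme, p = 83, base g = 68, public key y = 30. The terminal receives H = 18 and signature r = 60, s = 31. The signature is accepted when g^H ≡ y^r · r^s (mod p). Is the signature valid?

Left side g^H mod p:
68^18 mod 83 = 23
Right side y^r · r^s mod p:
30^60 mod 83 = 33
60^31 mod 83 = 66
33·66 = 2178 ≡ 20 (mod 83)
23 ≠ 20, so verification fails.

invalid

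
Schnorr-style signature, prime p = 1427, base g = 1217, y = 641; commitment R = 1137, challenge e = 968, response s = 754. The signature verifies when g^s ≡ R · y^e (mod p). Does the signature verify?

g^s mod p:
Squares mod 1427: 1217^1≡1217, 1217^2≡1290, 1217^4≡218, 1217^8≡433, 1217^16≡552, 1217^32≡753, 1217^64≡490, 1217^128≡364, 1217^256≡1212, 1217^512≡561
754 = 512 + 128 + 64 + 32 + 16 + 2, so 1217^754 ≡ 561·364·490·753·552·1290 ≡ 1403 (mod 1427)
R · y^e mod p:
Squares mod 1427: 641^1≡641, 641^2≡1332, 641^4≡463, 641^8≡319, 641^16≡444, 641^32≡210, 641^64≡1290, 641^128≡218, 641^256≡433, 641^512≡552
968 = 512 + 256 + 128 + 64 + 8, so 641^968 ≡ 552·433·218·1290·319 ≡ 1059 (mod 1427)
1137·1059 = 1204083 ≡ 1122 (mod 1427)
1403 ≠ 1122; the check fails.

does not verify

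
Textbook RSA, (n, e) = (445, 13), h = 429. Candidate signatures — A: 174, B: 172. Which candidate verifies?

Candidate A: 174^2 = 30276 ≡ 16; 174^4 ≡ 16^2 = 256; 174^8 ≡ 256^2 = 65536 ≡ 121; 13 = 8 + 4 + 1, so 174^13 ≡ 121·256·174 ≡ 429 (mod 445)
  → matches h = 429
Candidate B: 172^2 = 29584 ≡ 214; 172^4 ≡ 214^2 = 45796 ≡ 406; 172^8 ≡ 406^2 = 164836 ≡ 186; 13 = 8 + 4 + 1, so 172^13 ≡ 186·406·172 ≡ 92 (mod 445)

A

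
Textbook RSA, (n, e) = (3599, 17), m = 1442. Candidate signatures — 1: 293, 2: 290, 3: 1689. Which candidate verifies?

Candidate 1: Squares mod 3599: 293^1≡293, 293^2≡3072, 293^4≡606, 293^8≡138, 293^16≡1049; 17 = 16 + 1, so 293^17 ≡ 1049·293 ≡ 1442 (mod 3599)
  → matches m = 1442
Candidate 2: Squares mod 3599: 290^1≡290, 290^2≡1323, 290^4≡1215, 290^8≡635, 290^16≡137; 17 = 16 + 1, so 290^17 ≡ 137·290 ≡ 141 (mod 3599)
Candidate 3: Squares mod 3599: 1689^1≡1689, 1689^2≡2313, 1689^4≡1855, 1689^8≡381, 1689^16≡1201; 17 = 16 + 1, so 1689^17 ≡ 1201·1689 ≡ 2252 (mod 3599)

1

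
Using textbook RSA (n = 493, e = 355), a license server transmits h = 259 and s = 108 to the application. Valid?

no

s^2 ≡ 108^2 = 11664 ≡ 325
s^4 ≡ 325^2 = 105625 ≡ 123
s^8 ≡ 123^2 = 15129 ≡ 339
s^16 ≡ 339^2 = 114921 ≡ 52
s^32 ≡ 52^2 = 2704 ≡ 239
s^64 ≡ 239^2 = 57121 ≡ 426
s^128 ≡ 426^2 = 181476 ≡ 52
s^256 ≡ 52^2 = 2704 ≡ 239
355 = 256 + 64 + 32 + 2 + 1, so s^355 ≡ 239·426·239·325·108 ≡ 114 (mod 493)
s^355 mod 493 = 114, but h = 259.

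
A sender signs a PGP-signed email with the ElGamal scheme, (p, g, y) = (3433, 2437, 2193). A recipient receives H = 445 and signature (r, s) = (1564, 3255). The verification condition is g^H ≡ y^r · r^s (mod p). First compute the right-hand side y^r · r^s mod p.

2193^2 = 4809249 ≡ 3049
2193^4 ≡ 3049^2 = 9296401 ≡ 3270
2193^8 ≡ 3270^2 = 10692900 ≡ 2538
2193^16 ≡ 2538^2 = 6441444 ≡ 1136
2193^32 ≡ 1136^2 = 1290496 ≡ 3121
2193^64 ≡ 3121^2 = 9740641 ≡ 1220
2193^128 ≡ 1220^2 = 1488400 ≡ 1911
2193^256 ≡ 1911^2 = 3651921 ≡ 2642
2193^512 ≡ 2642^2 = 6980164 ≡ 875
2193^1024 ≡ 875^2 = 765625 ≡ 66
1564 = 1024 + 512 + 16 + 8 + 4, so 2193^1564 ≡ 66·875·1136·2538·3270 ≡ 726 (mod 3433)
1564^2 = 2446096 ≡ 1800
1564^4 ≡ 1800^2 = 3240000 ≡ 2681
1564^8 ≡ 2681^2 = 7187761 ≡ 2492
1564^16 ≡ 2492^2 = 6210064 ≡ 3200
1564^32 ≡ 3200^2 = 10240000 ≡ 2794
1564^64 ≡ 2794^2 = 7806436 ≡ 3227
1564^128 ≡ 3227^2 = 10413529 ≡ 1240
1564^256 ≡ 1240^2 = 1537600 ≡ 3049
1564^512 ≡ 3049^2 = 9296401 ≡ 3270
1564^1024 ≡ 3270^2 = 10692900 ≡ 2538
1564^2048 ≡ 2538^2 = 6441444 ≡ 1136
3255 = 2048 + 1024 + 128 + 32 + 16 + 4 + 2 + 1, so 1564^3255 ≡ 1136·2538·1240·2794·3200·2681·1800·1564 ≡ 983 (mod 3433)
y^r · r^s ≡ 726·983 = 713658 ≡ 3027 (mod 3433)

3027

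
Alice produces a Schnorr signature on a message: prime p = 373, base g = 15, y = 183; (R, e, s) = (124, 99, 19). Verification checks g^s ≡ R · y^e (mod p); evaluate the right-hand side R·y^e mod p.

301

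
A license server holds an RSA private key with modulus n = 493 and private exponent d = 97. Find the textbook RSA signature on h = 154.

477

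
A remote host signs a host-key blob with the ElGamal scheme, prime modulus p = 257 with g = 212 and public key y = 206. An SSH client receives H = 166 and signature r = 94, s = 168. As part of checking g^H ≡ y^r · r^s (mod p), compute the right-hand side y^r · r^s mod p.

198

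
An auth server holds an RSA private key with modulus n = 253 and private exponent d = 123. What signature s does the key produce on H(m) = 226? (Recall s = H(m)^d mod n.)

7

(H(m))^2 ≡ 226^2 = 51076 ≡ 223
(H(m))^4 ≡ 223^2 = 49729 ≡ 141
(H(m))^8 ≡ 141^2 = 19881 ≡ 147
(H(m))^16 ≡ 147^2 = 21609 ≡ 104
(H(m))^32 ≡ 104^2 = 10816 ≡ 190
(H(m))^64 ≡ 190^2 = 36100 ≡ 174
123 = 64 + 32 + 16 + 8 + 2 + 1, so (H(m))^123 ≡ 174·190·104·147·223·226 ≡ 7 (mod 253)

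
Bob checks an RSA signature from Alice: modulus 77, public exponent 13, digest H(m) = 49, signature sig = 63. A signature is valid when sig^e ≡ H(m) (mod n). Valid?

no

Squares mod 77: sig^1≡63, sig^2≡42, sig^4≡70, sig^8≡49
13 = 8 + 4 + 1, so sig^13 ≡ 49·70·63 ≡ 28 (mod 77)
sig^13 mod 77 = 28, but H(m) = 49.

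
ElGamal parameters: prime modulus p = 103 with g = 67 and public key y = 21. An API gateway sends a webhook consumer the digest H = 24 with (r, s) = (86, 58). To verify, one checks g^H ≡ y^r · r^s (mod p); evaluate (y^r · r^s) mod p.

Squares mod 103: 21^1≡21, 21^2≡29, 21^4≡17, 21^8≡83, 21^16≡91, 21^32≡41, 21^64≡33
86 = 64 + 16 + 4 + 2, so 21^86 ≡ 33·91·17·29 ≡ 60 (mod 103)
Squares mod 103: 86^1≡86, 86^2≡83, 86^4≡91, 86^8≡41, 86^16≡33, 86^32≡59
58 = 32 + 16 + 8 + 2, so 86^58 ≡ 59·33·41·83 ≡ 63 (mod 103)
y^r · r^s ≡ 60·63 = 3780 ≡ 72 (mod 103)

72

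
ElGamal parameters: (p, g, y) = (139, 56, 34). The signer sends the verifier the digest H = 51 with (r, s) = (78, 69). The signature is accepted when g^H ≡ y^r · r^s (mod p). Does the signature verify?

does not verify

Left side g^H mod p:
56^51 mod 139 = 74
Right side y^r · r^s mod p:
34^78 mod 139 = 64
78^69 mod 139 = 1
64·1 = 64 ≡ 64 (mod 139)
74 ≠ 64, so verification fails.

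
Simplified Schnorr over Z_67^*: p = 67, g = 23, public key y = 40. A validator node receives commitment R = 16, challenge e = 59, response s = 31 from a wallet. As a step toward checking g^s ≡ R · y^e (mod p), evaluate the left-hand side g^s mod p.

19

23^2 = 529 ≡ 60
23^4 ≡ 60^2 = 3600 ≡ 49
23^8 ≡ 49^2 = 2401 ≡ 56
23^16 ≡ 56^2 = 3136 ≡ 54
31 = 16 + 8 + 4 + 2 + 1, so 23^31 ≡ 54·56·49·60·23 ≡ 19 (mod 67)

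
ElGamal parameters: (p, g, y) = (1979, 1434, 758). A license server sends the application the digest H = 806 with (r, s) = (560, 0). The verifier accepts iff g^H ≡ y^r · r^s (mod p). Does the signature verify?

Left side g^H mod p:
1434^2 = 2056356 ≡ 175
1434^4 ≡ 175^2 = 30625 ≡ 940
1434^8 ≡ 940^2 = 883600 ≡ 966
1434^16 ≡ 966^2 = 933156 ≡ 1047
1434^32 ≡ 1047^2 = 1096209 ≡ 1822
1434^64 ≡ 1822^2 = 3319684 ≡ 901
1434^128 ≡ 901^2 = 811801 ≡ 411
1434^256 ≡ 411^2 = 168921 ≡ 706
1434^512 ≡ 706^2 = 498436 ≡ 1707
806 = 512 + 256 + 32 + 4 + 2, so 1434^806 ≡ 1707·706·1822·940·175 ≡ 349 (mod 1979)
Right side y^r · r^s mod p:
758^2 = 574564 ≡ 654
758^4 ≡ 654^2 = 427716 ≡ 252
758^8 ≡ 252^2 = 63504 ≡ 176
758^16 ≡ 176^2 = 30976 ≡ 1291
758^32 ≡ 1291^2 = 1666681 ≡ 363
758^64 ≡ 363^2 = 131769 ≡ 1155
758^128 ≡ 1155^2 = 1334025 ≡ 179
758^256 ≡ 179^2 = 32041 ≡ 377
758^512 ≡ 377^2 = 142129 ≡ 1620
560 = 512 + 32 + 16, so 758^560 ≡ 1620·363·1291 ≡ 1480 (mod 1979)
560^0 mod 1979 = 1
1480·1 = 1480 ≡ 1480 (mod 1979)
349 ≠ 1480, so verification fails.

does not verify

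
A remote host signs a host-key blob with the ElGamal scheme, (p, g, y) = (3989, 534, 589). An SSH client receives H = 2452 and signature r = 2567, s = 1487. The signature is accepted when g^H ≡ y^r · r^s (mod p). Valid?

Left side g^H mod p:
534^2 = 285156 ≡ 1937
534^4 ≡ 1937^2 = 3751969 ≡ 2309
534^8 ≡ 2309^2 = 5331481 ≡ 2177
534^16 ≡ 2177^2 = 4739329 ≡ 397
534^32 ≡ 397^2 = 157609 ≡ 2038
534^64 ≡ 2038^2 = 4153444 ≡ 895
534^128 ≡ 895^2 = 801025 ≡ 3225
534^256 ≡ 3225^2 = 10400625 ≡ 1302
534^512 ≡ 1302^2 = 1695204 ≡ 3868
534^1024 ≡ 3868^2 = 14961424 ≡ 2674
534^2048 ≡ 2674^2 = 7150276 ≡ 1988
2452 = 2048 + 256 + 128 + 16 + 4, so 534^2452 ≡ 1988·1302·3225·397·2309 ≡ 1246 (mod 3989)
Right side y^r · r^s mod p:
589^2 = 346921 ≡ 3867
589^4 ≡ 3867^2 = 14953689 ≡ 2917
589^8 ≡ 2917^2 = 8508889 ≡ 352
589^16 ≡ 352^2 = 123904 ≡ 245
589^32 ≡ 245^2 = 60025 ≡ 190
589^64 ≡ 190^2 = 36100 ≡ 199
589^128 ≡ 199^2 = 39601 ≡ 3700
589^256 ≡ 3700^2 = 13690000 ≡ 3741
589^512 ≡ 3741^2 = 13995081 ≡ 1669
589^1024 ≡ 1669^2 = 2785561 ≡ 1239
589^2048 ≡ 1239^2 = 1535121 ≡ 3345
2567 = 2048 + 512 + 4 + 2 + 1, so 589^2567 ≡ 3345·1669·2917·3867·589 ≡ 1406 (mod 3989)
2567^2 = 6589489 ≡ 3650
2567^4 ≡ 3650^2 = 13322500 ≡ 3229
2567^8 ≡ 3229^2 = 10426441 ≡ 3184
2567^16 ≡ 3184^2 = 10137856 ≡ 1807
2567^32 ≡ 1807^2 = 3265249 ≡ 2247
2567^64 ≡ 2247^2 = 5049009 ≡ 2924
2567^128 ≡ 2924^2 = 8549776 ≡ 1349
2567^256 ≡ 1349^2 = 1819801 ≡ 817
2567^512 ≡ 817^2 = 667489 ≡ 1326
2567^1024 ≡ 1326^2 = 1758276 ≡ 3116
1487 = 1024 + 256 + 128 + 64 + 8 + 4 + 2 + 1, so 2567^1487 ≡ 3116·817·1349·2924·3184·3229·3650·2567 ≡ 2620 (mod 3989)
1406·2620 = 3683720 ≡ 1873 (mod 3989)
1246 ≠ 1873, so verification fails.

no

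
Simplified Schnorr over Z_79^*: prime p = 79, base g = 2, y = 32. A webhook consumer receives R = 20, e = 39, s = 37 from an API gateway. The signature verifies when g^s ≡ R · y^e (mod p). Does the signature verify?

g^s mod p:
2^2 = 4
2^4 ≡ 4^2 = 16
2^8 ≡ 16^2 = 256 ≡ 19
2^16 ≡ 19^2 = 361 ≡ 45
2^32 ≡ 45^2 = 2025 ≡ 50
37 = 32 + 4 + 1, so 2^37 ≡ 50·16·2 ≡ 20 (mod 79)
R · y^e mod p:
32^2 = 1024 ≡ 76
32^4 ≡ 76^2 = 5776 ≡ 9
32^8 ≡ 9^2 = 81 ≡ 2
32^16 ≡ 2^2 = 4
32^32 ≡ 4^2 = 16
39 = 32 + 4 + 2 + 1, so 32^39 ≡ 16·9·76·32 ≡ 1 (mod 79)
20·1 = 20 ≡ 20 (mod 79)
20 ≡ 20 (mod 79); signature holds.

verifies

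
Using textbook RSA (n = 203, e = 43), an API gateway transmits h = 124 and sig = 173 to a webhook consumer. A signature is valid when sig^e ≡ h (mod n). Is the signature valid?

invalid

sig^2 ≡ 173^2 = 29929 ≡ 88
sig^4 ≡ 88^2 = 7744 ≡ 30
sig^8 ≡ 30^2 = 900 ≡ 88
sig^16 ≡ 88^2 = 7744 ≡ 30
sig^32 ≡ 30^2 = 900 ≡ 88
43 = 32 + 8 + 2 + 1, so sig^43 ≡ 88·88·88·173 ≡ 173 (mod 203)
173 ≠ 124, so verification fails.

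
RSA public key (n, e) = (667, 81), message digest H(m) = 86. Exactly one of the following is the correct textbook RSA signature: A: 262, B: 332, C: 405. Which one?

Candidate A: Squares mod 667: 262^1≡262, 262^2≡610, 262^4≡581, 262^8≡59, 262^16≡146, 262^32≡639, 262^64≡117; 81 = 64 + 16 + 1, so 262^81 ≡ 117·146·262 ≡ 581 (mod 667)
Candidate B: Squares mod 667: 332^1≡332, 332^2≡169, 332^4≡547, 332^8≡393, 332^16≡372, 332^32≡315, 332^64≡509; 81 = 64 + 16 + 1, so 332^81 ≡ 509·372·332 ≡ 120 (mod 667)
Candidate C: Squares mod 667: 405^1≡405, 405^2≡610, 405^4≡581, 405^8≡59, 405^16≡146, 405^32≡639, 405^64≡117; 81 = 64 + 16 + 1, so 405^81 ≡ 117·146·405 ≡ 86 (mod 667)
  → matches H(m) = 86

C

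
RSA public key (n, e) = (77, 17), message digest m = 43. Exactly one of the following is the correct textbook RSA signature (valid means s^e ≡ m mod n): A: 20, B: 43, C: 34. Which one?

B

Candidate A: Squares mod 77: 20^1≡20, 20^2≡15, 20^4≡71, 20^8≡36, 20^16≡64; 17 = 16 + 1, so 20^17 ≡ 64·20 ≡ 48 (mod 77)
Candidate B: Squares mod 77: 43^1≡43, 43^2≡1, 43^4≡1, 43^8≡1, 43^16≡1; 17 = 16 + 1, so 43^17 ≡ 1·43 ≡ 43 (mod 77)
  → matches m = 43
Candidate C: Squares mod 77: 34^1≡34, 34^2≡1, 34^4≡1, 34^8≡1, 34^16≡1; 17 = 16 + 1, so 34^17 ≡ 1·34 ≡ 34 (mod 77)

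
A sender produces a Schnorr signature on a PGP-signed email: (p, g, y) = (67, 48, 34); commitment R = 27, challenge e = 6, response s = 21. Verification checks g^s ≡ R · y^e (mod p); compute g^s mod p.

48^21 mod 67 = 58

58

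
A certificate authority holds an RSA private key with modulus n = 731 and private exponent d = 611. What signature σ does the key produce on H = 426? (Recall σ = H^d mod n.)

H^2 ≡ 426^2 = 181476 ≡ 188
H^4 ≡ 188^2 = 35344 ≡ 256
H^8 ≡ 256^2 = 65536 ≡ 477
H^16 ≡ 477^2 = 227529 ≡ 188
H^32 ≡ 188^2 = 35344 ≡ 256
H^64 ≡ 256^2 = 65536 ≡ 477
H^128 ≡ 477^2 = 227529 ≡ 188
H^256 ≡ 188^2 = 35344 ≡ 256
H^512 ≡ 256^2 = 65536 ≡ 477
611 = 512 + 64 + 32 + 2 + 1, so H^611 ≡ 477·477·256·188·426 ≡ 715 (mod 731)

715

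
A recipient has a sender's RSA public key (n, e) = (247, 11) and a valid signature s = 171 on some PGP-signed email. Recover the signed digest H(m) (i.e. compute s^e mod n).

s^11 mod 247 = 228

228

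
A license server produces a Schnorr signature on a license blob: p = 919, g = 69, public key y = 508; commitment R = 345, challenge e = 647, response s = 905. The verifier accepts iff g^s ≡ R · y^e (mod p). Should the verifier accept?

reject

g^s mod p:
69^2 = 4761 ≡ 166
69^4 ≡ 166^2 = 27556 ≡ 905
69^8 ≡ 905^2 = 819025 ≡ 196
69^16 ≡ 196^2 = 38416 ≡ 737
69^32 ≡ 737^2 = 543169 ≡ 40
69^64 ≡ 40^2 = 1600 ≡ 681
69^128 ≡ 681^2 = 463761 ≡ 585
69^256 ≡ 585^2 = 342225 ≡ 357
69^512 ≡ 357^2 = 127449 ≡ 627
905 = 512 + 256 + 128 + 8 + 1, so 69^905 ≡ 627·357·585·196·69 ≡ 543 (mod 919)
R · y^e mod p:
508^2 = 258064 ≡ 744
508^4 ≡ 744^2 = 553536 ≡ 298
508^8 ≡ 298^2 = 88804 ≡ 580
508^16 ≡ 580^2 = 336400 ≡ 46
508^32 ≡ 46^2 = 2116 ≡ 278
508^64 ≡ 278^2 = 77284 ≡ 88
508^128 ≡ 88^2 = 7744 ≡ 392
508^256 ≡ 392^2 = 153664 ≡ 191
508^512 ≡ 191^2 = 36481 ≡ 640
647 = 512 + 128 + 4 + 2 + 1, so 508^647 ≡ 640·392·298·744·508 ≡ 390 (mod 919)
345·390 = 134550 ≡ 376 (mod 919)
543 ≠ 376; the check fails.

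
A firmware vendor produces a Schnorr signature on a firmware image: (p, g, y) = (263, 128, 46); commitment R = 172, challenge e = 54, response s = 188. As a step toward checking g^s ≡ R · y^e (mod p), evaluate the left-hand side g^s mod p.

128^2 = 16384 ≡ 78
128^4 ≡ 78^2 = 6084 ≡ 35
128^8 ≡ 35^2 = 1225 ≡ 173
128^16 ≡ 173^2 = 29929 ≡ 210
128^32 ≡ 210^2 = 44100 ≡ 179
128^64 ≡ 179^2 = 32041 ≡ 218
128^128 ≡ 218^2 = 47524 ≡ 184
188 = 128 + 32 + 16 + 8 + 4, so 128^188 ≡ 184·179·210·173·35 ≡ 64 (mod 263)

64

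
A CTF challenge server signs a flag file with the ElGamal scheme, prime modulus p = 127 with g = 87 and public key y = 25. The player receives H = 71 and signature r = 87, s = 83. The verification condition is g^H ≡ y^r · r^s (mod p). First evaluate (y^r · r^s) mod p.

38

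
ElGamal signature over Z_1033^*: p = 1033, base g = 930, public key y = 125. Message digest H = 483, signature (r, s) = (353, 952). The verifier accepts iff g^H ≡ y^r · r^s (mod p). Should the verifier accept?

Left side g^H mod p:
930^2 = 864900 ≡ 279
930^4 ≡ 279^2 = 77841 ≡ 366
930^8 ≡ 366^2 = 133956 ≡ 699
930^16 ≡ 699^2 = 488601 ≡ 1025
930^32 ≡ 1025^2 = 1050625 ≡ 64
930^64 ≡ 64^2 = 4096 ≡ 997
930^128 ≡ 997^2 = 994009 ≡ 263
930^256 ≡ 263^2 = 69169 ≡ 991
483 = 256 + 128 + 64 + 32 + 2 + 1, so 930^483 ≡ 991·263·997·64·279·930 ≡ 312 (mod 1033)
Right side y^r · r^s mod p:
125^2 = 15625 ≡ 130
125^4 ≡ 130^2 = 16900 ≡ 372
125^8 ≡ 372^2 = 138384 ≡ 995
125^16 ≡ 995^2 = 990025 ≡ 411
125^32 ≡ 411^2 = 168921 ≡ 542
125^64 ≡ 542^2 = 293764 ≡ 392
125^128 ≡ 392^2 = 153664 ≡ 780
125^256 ≡ 780^2 = 608400 ≡ 996
353 = 256 + 64 + 32 + 1, so 125^353 ≡ 996·392·542·125 ≡ 415 (mod 1033)
353^2 = 124609 ≡ 649
353^4 ≡ 649^2 = 421201 ≡ 770
353^8 ≡ 770^2 = 592900 ≡ 991
353^16 ≡ 991^2 = 982081 ≡ 731
353^32 ≡ 731^2 = 534361 ≡ 300
353^64 ≡ 300^2 = 90000 ≡ 129
353^128 ≡ 129^2 = 16641 ≡ 113
353^256 ≡ 113^2 = 12769 ≡ 373
353^512 ≡ 373^2 = 139129 ≡ 707
952 = 512 + 256 + 128 + 32 + 16 + 8, so 353^952 ≡ 707·373·113·300·731·991 ≡ 862 (mod 1033)
415·862 = 357730 ≡ 312 (mod 1033)
312 ≡ 312 (mod 1033), so the signature is genuine.

accept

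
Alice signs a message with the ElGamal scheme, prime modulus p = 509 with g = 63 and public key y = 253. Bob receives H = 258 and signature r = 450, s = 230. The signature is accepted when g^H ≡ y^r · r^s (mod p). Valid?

yes

Left side g^H mod p:
Squares mod 509: 63^1≡63, 63^2≡406, 63^4≡429, 63^8≡292, 63^16≡261, 63^32≡424, 63^64≡99, 63^128≡130, 63^256≡103
258 = 256 + 2, so 63^258 ≡ 103·406 ≡ 80 (mod 509)
Right side y^r · r^s mod p:
Squares mod 509: 253^1≡253, 253^2≡384, 253^4≡355, 253^8≡302, 253^16≡93, 253^32≡505, 253^64≡16, 253^128≡256, 253^256≡384
450 = 256 + 128 + 64 + 2, so 253^450 ≡ 384·256·16·384 ≡ 376 (mod 509)
Squares mod 509: 450^1≡450, 450^2≡427, 450^4≡107, 450^8≡251, 450^16≡394, 450^32≡500, 450^64≡81, 450^128≡453
230 = 128 + 64 + 32 + 4 + 2, so 450^230 ≡ 453·81·500·107·427 ≡ 141 (mod 509)
376·141 = 53016 ≡ 80 (mod 509)
80 ≡ 80 (mod 509), so the signature is genuine.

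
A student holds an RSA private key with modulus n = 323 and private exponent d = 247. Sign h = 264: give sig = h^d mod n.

206

h^247 mod 323 = 206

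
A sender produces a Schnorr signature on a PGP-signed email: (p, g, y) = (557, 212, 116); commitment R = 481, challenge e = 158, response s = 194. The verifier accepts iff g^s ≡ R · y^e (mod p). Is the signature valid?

invalid

g^s mod p:
212^194 mod 557 = 389
R · y^e mod p:
116^158 mod 557 = 203
481·203 = 97643 ≡ 168 (mod 557)
389 ≠ 168; the check fails.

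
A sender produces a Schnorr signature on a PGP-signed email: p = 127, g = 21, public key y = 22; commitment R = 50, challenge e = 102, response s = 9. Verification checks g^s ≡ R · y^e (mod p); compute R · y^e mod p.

Squares mod 127: 22^1≡22, 22^2≡103, 22^4≡68, 22^8≡52, 22^16≡37, 22^32≡99, 22^64≡22
102 = 64 + 32 + 4 + 2, so 22^102 ≡ 22·99·68·103 ≡ 107 (mod 127)
R · y^e ≡ 50·107 = 5350 ≡ 16 (mod 127)

16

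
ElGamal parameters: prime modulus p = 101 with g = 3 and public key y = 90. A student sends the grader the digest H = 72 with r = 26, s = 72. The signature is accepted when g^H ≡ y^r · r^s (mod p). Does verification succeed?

fails

Left side g^H mod p:
3^2 = 9
3^4 ≡ 9^2 = 81
3^8 ≡ 81^2 = 6561 ≡ 97
3^16 ≡ 97^2 = 9409 ≡ 16
3^32 ≡ 16^2 = 256 ≡ 54
3^64 ≡ 54^2 = 2916 ≡ 88
72 = 64 + 8, so 3^72 ≡ 88·97 ≡ 52 (mod 101)
Right side y^r · r^s mod p:
90^2 = 8100 ≡ 20
90^4 ≡ 20^2 = 400 ≡ 97
90^8 ≡ 97^2 = 9409 ≡ 16
90^16 ≡ 16^2 = 256 ≡ 54
26 = 16 + 8 + 2, so 90^26 ≡ 54·16·20 ≡ 9 (mod 101)
26^2 = 676 ≡ 70
26^4 ≡ 70^2 = 4900 ≡ 52
26^8 ≡ 52^2 = 2704 ≡ 78
26^16 ≡ 78^2 = 6084 ≡ 24
26^32 ≡ 24^2 = 576 ≡ 71
26^64 ≡ 71^2 = 5041 ≡ 92
72 = 64 + 8, so 26^72 ≡ 92·78 ≡ 5 (mod 101)
9·5 = 45 ≡ 45 (mod 101)
52 ≠ 45, so verification fails.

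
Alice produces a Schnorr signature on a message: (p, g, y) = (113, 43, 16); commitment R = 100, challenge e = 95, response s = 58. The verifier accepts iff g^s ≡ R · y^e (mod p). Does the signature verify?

does not verify

g^s mod p:
43^2 = 1849 ≡ 41
43^4 ≡ 41^2 = 1681 ≡ 99
43^8 ≡ 99^2 = 9801 ≡ 83
43^16 ≡ 83^2 = 6889 ≡ 109
43^32 ≡ 109^2 = 11881 ≡ 16
58 = 32 + 16 + 8 + 2, so 43^58 ≡ 16·109·83·41 ≡ 72 (mod 113)
R · y^e mod p:
16^2 = 256 ≡ 30
16^4 ≡ 30^2 = 900 ≡ 109
16^8 ≡ 109^2 = 11881 ≡ 16
16^16 ≡ 16^2 = 256 ≡ 30
16^32 ≡ 30^2 = 900 ≡ 109
16^64 ≡ 109^2 = 11881 ≡ 16
95 = 64 + 16 + 8 + 4 + 2 + 1, so 16^95 ≡ 16·30·16·109·30·16 ≡ 109 (mod 113)
100·109 = 10900 ≡ 52 (mod 113)
72 ≠ 52; the check fails.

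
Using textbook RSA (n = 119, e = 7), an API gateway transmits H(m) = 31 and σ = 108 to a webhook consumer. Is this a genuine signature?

genuine

σ^2 ≡ 108^2 = 11664 ≡ 2
σ^4 ≡ 2^2 = 4
7 = 4 + 2 + 1, so σ^7 ≡ 4·2·108 ≡ 31 (mod 119)
Since 31 equals the digest 31, verification succeeds.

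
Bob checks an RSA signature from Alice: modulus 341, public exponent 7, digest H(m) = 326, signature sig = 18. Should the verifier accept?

reject

Squares mod 341: sig^1≡18, sig^2≡324, sig^4≡289
7 = 4 + 2 + 1, so sig^7 ≡ 289·324·18 ≡ 226 (mod 341)
The recovered value 226 does not match the digest 326.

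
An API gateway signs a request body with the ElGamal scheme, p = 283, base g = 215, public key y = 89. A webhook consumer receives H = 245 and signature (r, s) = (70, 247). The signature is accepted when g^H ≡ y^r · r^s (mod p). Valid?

Left side g^H mod p:
Squares mod 283: 215^1≡215, 215^2≡96, 215^4≡160, 215^8≡130, 215^16≡203, 215^32≡174, 215^64≡278, 215^128≡25
245 = 128 + 64 + 32 + 16 + 4 + 1, so 215^245 ≡ 25·278·174·203·160·215 ≡ 100 (mod 283)
Right side y^r · r^s mod p:
Squares mod 283: 89^1≡89, 89^2≡280, 89^4≡9, 89^8≡81, 89^16≡52, 89^32≡157, 89^64≡28
70 = 64 + 4 + 2, so 89^70 ≡ 28·9·280 ≡ 93 (mod 283)
Squares mod 283: 70^1≡70, 70^2≡89, 70^4≡280, 70^8≡9, 70^16≡81, 70^32≡52, 70^64≡157, 70^128≡28
247 = 128 + 64 + 32 + 16 + 4 + 2 + 1, so 70^247 ≡ 28·157·52·81·280·89·70 ≡ 83 (mod 283)
93·83 = 7719 ≡ 78 (mod 283)
100 ≠ 78, so verification fails.

no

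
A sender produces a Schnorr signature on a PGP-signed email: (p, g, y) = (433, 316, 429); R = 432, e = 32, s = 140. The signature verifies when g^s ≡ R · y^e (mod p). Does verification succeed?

passes

g^s mod p:
316^2 = 99856 ≡ 266
316^4 ≡ 266^2 = 70756 ≡ 177
316^8 ≡ 177^2 = 31329 ≡ 153
316^16 ≡ 153^2 = 23409 ≡ 27
316^32 ≡ 27^2 = 729 ≡ 296
316^64 ≡ 296^2 = 87616 ≡ 150
316^128 ≡ 150^2 = 22500 ≡ 417
140 = 128 + 8 + 4, so 316^140 ≡ 417·153·177 ≡ 137 (mod 433)
R · y^e mod p:
429^2 = 184041 ≡ 16
429^4 ≡ 16^2 = 256
429^8 ≡ 256^2 = 65536 ≡ 153
429^16 ≡ 153^2 = 23409 ≡ 27
429^32 ≡ 27^2 = 729 ≡ 296
432·296 = 127872 ≡ 137 (mod 433)
137 ≡ 137 (mod 433); signature holds.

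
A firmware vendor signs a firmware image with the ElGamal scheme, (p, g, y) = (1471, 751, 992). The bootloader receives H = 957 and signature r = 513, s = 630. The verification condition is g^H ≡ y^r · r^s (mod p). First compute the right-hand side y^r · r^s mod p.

62

992^2 = 984064 ≡ 1436
992^4 ≡ 1436^2 = 2062096 ≡ 1225
992^8 ≡ 1225^2 = 1500625 ≡ 205
992^16 ≡ 205^2 = 42025 ≡ 837
992^32 ≡ 837^2 = 700569 ≡ 373
992^64 ≡ 373^2 = 139129 ≡ 855
992^128 ≡ 855^2 = 731025 ≡ 1409
992^256 ≡ 1409^2 = 1985281 ≡ 902
992^512 ≡ 902^2 = 813604 ≡ 141
513 = 512 + 1, so 992^513 ≡ 141·992 ≡ 127 (mod 1471)
513^2 = 263169 ≡ 1331
513^4 ≡ 1331^2 = 1771561 ≡ 477
513^8 ≡ 477^2 = 227529 ≡ 995
513^16 ≡ 995^2 = 990025 ≡ 42
513^32 ≡ 42^2 = 1764 ≡ 293
513^64 ≡ 293^2 = 85849 ≡ 531
513^128 ≡ 531^2 = 281961 ≡ 1000
513^256 ≡ 1000^2 = 1000000 ≡ 1191
513^512 ≡ 1191^2 = 1418481 ≡ 437
630 = 512 + 64 + 32 + 16 + 4 + 2, so 513^630 ≡ 437·531·293·42·477·1331 ≡ 1263 (mod 1471)
y^r · r^s ≡ 127·1263 = 160401 ≡ 62 (mod 1471)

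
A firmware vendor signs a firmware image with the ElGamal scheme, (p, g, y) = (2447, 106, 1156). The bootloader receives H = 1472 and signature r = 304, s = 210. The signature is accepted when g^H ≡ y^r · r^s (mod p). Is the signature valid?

Left side g^H mod p:
Squares mod 2447: 106^1≡106, 106^2≡1448, 106^4≡2072, 106^8≡1146, 106^16≡1724, 106^32≡1518, 106^64≡1697, 106^128≡2137, 106^256≡667, 106^512≡1982, 106^1024≡889
1472 = 1024 + 256 + 128 + 64, so 106^1472 ≡ 889·667·2137·1697 ≡ 698 (mod 2447)
Right side y^r · r^s mod p:
Squares mod 2447: 1156^1≡1156, 1156^2≡274, 1156^4≡1666, 1156^8≡658, 1156^16≡2292, 1156^32≡2002, 1156^64≡2265, 1156^128≡1313, 1156^256≡1281
304 = 256 + 32 + 16, so 1156^304 ≡ 1281·2002·2292 ≡ 699 (mod 2447)
Squares mod 2447: 304^1≡304, 304^2≡1877, 304^4≡1896, 304^8≡173, 304^16≡565, 304^32≡1115, 304^64≡149, 304^128≡178
210 = 128 + 64 + 16 + 2, so 304^210 ≡ 178·149·565·1877 ≡ 8 (mod 2447)
699·8 = 5592 ≡ 698 (mod 2447)
698 ≡ 698 (mod 2447), so the signature is genuine.

valid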